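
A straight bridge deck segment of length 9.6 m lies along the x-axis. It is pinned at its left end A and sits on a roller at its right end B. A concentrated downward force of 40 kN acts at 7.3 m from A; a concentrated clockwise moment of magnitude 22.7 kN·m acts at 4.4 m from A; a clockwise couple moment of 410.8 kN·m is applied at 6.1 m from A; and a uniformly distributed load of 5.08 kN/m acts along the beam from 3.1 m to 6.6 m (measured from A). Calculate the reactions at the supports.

Resultant of the distributed load: 5.08 × 3.5 = 17.78 kN at 4.85 m from A.
Taking moments about A: B_y·9.6 − 40·7.3 − 22.7 − 410.8 − (5.08·3.5)·4.85 = 0 → B_y = 811.733/9.6 = 84.5555 ≈ 84.56 kN.
ΣF_y = 0: A_y + 84.5555 − 40 − 5.08·3.5 = 0 → A_y = -26.78 kN.
ΣF_x = 0: no horizontal applied forces, so A_x = 0.

A_x = 0, A_y = -26.78 kN, B_y = 84.56 kN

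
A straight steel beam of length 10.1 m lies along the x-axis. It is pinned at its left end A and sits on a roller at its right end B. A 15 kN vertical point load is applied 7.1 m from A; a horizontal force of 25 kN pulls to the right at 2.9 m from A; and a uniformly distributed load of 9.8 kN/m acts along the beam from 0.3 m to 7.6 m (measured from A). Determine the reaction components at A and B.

A_x = -25.00 kN, A_y = 48.02 kN, B_y = 38.52 kN

Resultant of the distributed load: 9.8 × 7.3 = 71.54 kN at 3.95 m from A.
Taking moments about A: B_y·10.1 − 15·7.1 − (9.8·7.3)·3.95 = 0 → B_y = 389.083/10.1 = 38.5231 ≈ 38.52 kN.
ΣF_y = 0: A_y + 38.5231 − 15 − 9.8·7.3 = 0 → A_y = 48.02 kN.
ΣF_x = 0: A_x + 25 = 0 → A_x = -25.00 kN.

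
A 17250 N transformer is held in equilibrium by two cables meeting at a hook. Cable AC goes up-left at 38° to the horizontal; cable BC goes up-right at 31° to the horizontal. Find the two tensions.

ΣF_x = 0: −T_AC·cos38° + T_BC·cos31° = 0 → T_BC = 0.91932·T_AC.
ΣF_y = 0: T_AC·sin38° + T_BC·sin31° = 17250.
Substitute: T_AC·(0.615661 + 0.91932·0.515038) = 17250 → T_AC = 15838.1 ≈ 15840 N.
Then T_BC = 0.91932 × 15838.1 = 14560 N.

T_AC = 15840 N, T_BC = 14560 N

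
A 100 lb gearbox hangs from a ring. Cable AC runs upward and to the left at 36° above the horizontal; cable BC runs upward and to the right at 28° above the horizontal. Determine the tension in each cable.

ΣF_x = 0: −T_AC·cos36° + T_BC·cos28° = 0 → T_BC = 0.916268·T_AC.
ΣF_y = 0: T_AC·sin36° + T_BC·sin28° = 100.
Substitute: T_AC·(0.587785 + 0.916268·0.469472) = 100 → T_AC = 98.2369 ≈ 98.24 lb.
Then T_BC = 0.916268 × 98.2369 = 90.01 lb.

T_AC = 98.24 lb, T_BC = 90.01 lb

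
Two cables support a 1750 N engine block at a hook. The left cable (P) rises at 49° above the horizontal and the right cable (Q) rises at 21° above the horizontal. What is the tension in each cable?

ΣF_x = 0: −T_P·cos49° + T_Q·cos21° = 0 → T_Q = 0.702734·T_P.
ΣF_y = 0: T_P·sin49° + T_Q·sin21° = 1750.
Substitute: T_P·(0.75471 + 0.702734·0.358368) = 1750 → T_P = 1738.62 ≈ 1739 N.
Then T_Q = 0.702734 × 1738.62 = 1222 N.

T_P = 1739 N, T_Q = 1222 N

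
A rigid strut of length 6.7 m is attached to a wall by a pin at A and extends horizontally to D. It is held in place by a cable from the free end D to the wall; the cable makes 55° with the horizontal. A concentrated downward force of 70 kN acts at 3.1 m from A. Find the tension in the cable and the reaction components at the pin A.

T = 39.54 kN, A_x = 22.68 kN, A_y = 37.61 kN

ΣM about A: T·sin55°·6.7 − 70·3.1 = 0 → T = 217/(6.7·0.819152) = 39.5385 ≈ 39.54 kN.
ΣF_x = 0: A_x − T·cos55° = 0 → A_x = 39.5385 × 0.573576 = 22.68 kN.
ΣF_y = 0: A_y + T·sin55° − 70 = 0 → A_y = 70 − 39.5385 × 0.819152 = 37.61 kN.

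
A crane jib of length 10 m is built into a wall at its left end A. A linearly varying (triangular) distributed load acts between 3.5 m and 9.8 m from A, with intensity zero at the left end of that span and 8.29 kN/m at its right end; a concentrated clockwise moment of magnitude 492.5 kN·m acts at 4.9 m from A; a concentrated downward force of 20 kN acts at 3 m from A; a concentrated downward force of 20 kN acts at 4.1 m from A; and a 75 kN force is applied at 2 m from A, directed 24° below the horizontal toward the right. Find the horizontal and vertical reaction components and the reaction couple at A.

Resultant of the triangular load: ½ × 8.29 × 6.3 = 26.1135 kN, acting at 7.7 m from A (one-third of the span from the peak).
ΣF_x = 0: A_x + 75·cos24° = 0 → A_x = -68.52 kN.
ΣF_y = 0: A_y − ½·8.29·6.3 − 20 − 20 − 75·sin24° = 0 → A_y = 96.62 kN.
ΣM about A: M_A − (½·8.29·6.3)·7.7 − 492.5 − 20·3 − 20·4.1 − 75·sin24°·2 = 0 → M_A = 896.6 kN·m.

A_x = -68.52 kN, A_y = 96.62 kN, M_A = 896.6 kN·m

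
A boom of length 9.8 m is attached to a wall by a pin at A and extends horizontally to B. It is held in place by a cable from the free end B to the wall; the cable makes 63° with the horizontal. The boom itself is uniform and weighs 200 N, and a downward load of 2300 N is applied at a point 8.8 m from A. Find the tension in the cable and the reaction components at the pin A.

ΣM about A: T·sin63°·9.8 − 200·4.9 − 2300·8.8 = 0 → T = 21220/(9.8·0.891007) = 2430.18 ≈ 2430 N.
ΣF_x = 0: A_x − T·cos63° = 0 → A_x = 2430.18 × 0.45399 = 1103 N.
ΣF_y = 0: A_y + T·sin63° − 200 − 2300 = 0 → A_y = 2500 − 2430.18 × 0.891007 = 334.7 N.

T = 2430 N, A_x = 1103 N, A_y = 334.7 N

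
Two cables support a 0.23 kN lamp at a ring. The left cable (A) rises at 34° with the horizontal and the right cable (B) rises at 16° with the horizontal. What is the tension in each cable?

ΣF_x = 0: −T_A·cos34° + T_B·cos16° = 0 → T_B = 0.862447·T_A.
ΣF_y = 0: T_A·sin34° + T_B·sin16° = 0.23.
Substitute: T_A·(0.559193 + 0.862447·0.275637) = 0.23 → T_A = 0.288613 ≈ 0.2886 kN.
Then T_B = 0.862447 × 0.288613 = 0.2489 kN.

T_A = 0.2886 kN, T_B = 0.2489 kN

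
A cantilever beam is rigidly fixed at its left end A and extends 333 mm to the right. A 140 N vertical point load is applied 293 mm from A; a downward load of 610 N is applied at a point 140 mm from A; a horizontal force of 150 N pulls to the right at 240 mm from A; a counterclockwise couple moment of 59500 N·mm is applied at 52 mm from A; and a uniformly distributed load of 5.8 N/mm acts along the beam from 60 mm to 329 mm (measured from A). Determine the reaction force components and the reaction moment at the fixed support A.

A_x = -150.0 N, A_y = 2310 N, M_A = 370400 N·mm

Resultant of the distributed load: 5.8 × 269 = 1560.2 N at 194.5 mm from A.
ΣF_x = 0: A_x + 150 = 0 → A_x = -150.0 N.
ΣF_y = 0: A_y − 140 − 610 − 5.8·269 = 0 → A_y = 2310 N.
ΣM about A: M_A − 140·293 − 610·140 + 59500 − (5.8·269)·194.5 = 0 → M_A = 370400 N·mm.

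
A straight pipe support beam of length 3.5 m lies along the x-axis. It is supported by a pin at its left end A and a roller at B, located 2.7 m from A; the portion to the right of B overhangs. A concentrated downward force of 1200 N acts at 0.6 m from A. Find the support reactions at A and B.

ΣM about A: B_y·2.7 − 1200·0.6 = 0 → B_y = 720/2.7 = 266.667 ≈ 266.7 N.
ΣF_y = 0: A_y + 266.667 − 1200 = 0 → A_y = 933.3 N.
ΣF_x = 0: no horizontal applied forces, so A_x = 0.

A_x = 0, A_y = 933.3 N, B_y = 266.7 N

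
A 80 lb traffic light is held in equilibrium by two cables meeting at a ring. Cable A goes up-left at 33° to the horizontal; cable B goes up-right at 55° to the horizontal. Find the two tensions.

ΣF_x = 0: −T_A·cos33° + T_B·cos55° = 0 → T_B = 1.46218·T_A.
ΣF_y = 0: T_A·sin33° + T_B·sin55° = 80.
Substitute: T_A·(0.544639 + 1.46218·0.819152) = 80 → T_A = 45.914 ≈ 45.91 lb.
Then T_B = 1.46218 × 45.914 = 67.13 lb.

T_A = 45.91 lb, T_B = 67.13 lb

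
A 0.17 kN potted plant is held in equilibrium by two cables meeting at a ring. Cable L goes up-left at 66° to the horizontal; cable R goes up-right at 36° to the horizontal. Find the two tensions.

ΣF_x = 0: −T_L·cos66° + T_R·cos36° = 0 → T_R = 0.502754·T_L.
ΣF_y = 0: T_L·sin66° + T_R·sin36° = 0.17.
Substitute: T_L·(0.913545 + 0.502754·0.587785) = 0.17 → T_L = 0.140606 ≈ 0.1406 kN.
Then T_R = 0.502754 × 0.140606 = 0.07069 kN.

T_L = 0.1406 kN, T_R = 0.07069 kN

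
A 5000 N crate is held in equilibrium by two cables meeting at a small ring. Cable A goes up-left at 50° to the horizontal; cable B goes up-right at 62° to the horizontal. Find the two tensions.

ΣF_x = 0: −T_A·cos50° + T_B·cos62° = 0 → T_B = 1.36917·T_A.
ΣF_y = 0: T_A·sin50° + T_B·sin62° = 5000.
Substitute: T_A·(0.766044 + 1.36917·0.882948) = 5000 → T_A = 2531.71 ≈ 2532 N.
Then T_B = 1.36917 × 2531.71 = 3466 N.

T_A = 2532 N, T_B = 3466 N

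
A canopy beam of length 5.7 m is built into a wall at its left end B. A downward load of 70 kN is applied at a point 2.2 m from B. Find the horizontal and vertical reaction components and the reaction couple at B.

B_x = 0, B_y = 70.00 kN, M_B = 154.0 kN·m

ΣF_x = 0: B_x = 0.
ΣF_y = 0: B_y − 70 = 0 → B_y = 70.00 kN.
ΣM about B: M_B − 70·2.2 = 0 → M_B = 154.0 kN·m.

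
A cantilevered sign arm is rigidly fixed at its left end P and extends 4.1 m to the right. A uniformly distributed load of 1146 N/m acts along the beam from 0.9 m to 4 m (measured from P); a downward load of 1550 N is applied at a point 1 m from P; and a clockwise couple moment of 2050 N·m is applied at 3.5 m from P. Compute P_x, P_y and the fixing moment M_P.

P_x = 0, P_y = 5103 N, M_P = 12300 N·m

Resultant of the distributed load: 1146 × 3.1 = 3552.6 N at 2.45 m from P.
ΣF_x = 0: P_x = 0.
ΣF_y = 0: P_y − 1146·3.1 − 1550 = 0 → P_y = 5103 N.
ΣM about P: M_P − (1146·3.1)·2.45 − 1550·1 − 2050 = 0 → M_P = 12300 N·m.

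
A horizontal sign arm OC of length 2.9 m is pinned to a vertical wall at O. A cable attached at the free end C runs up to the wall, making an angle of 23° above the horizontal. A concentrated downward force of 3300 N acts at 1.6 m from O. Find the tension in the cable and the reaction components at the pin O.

ΣM about O: T·sin23°·2.9 − 3300·1.6 = 0 → T = 5280/(2.9·0.390731) = 4659.7 ≈ 4660 N.
ΣF_x = 0: O_x − T·cos23° = 0 → O_x = 4659.7 × 0.920505 = 4289 N.
ΣF_y = 0: O_y + T·sin23° − 3300 = 0 → O_y = 3300 − 4659.7 × 0.390731 = 1479 N.

T = 4660 N, O_x = 4289 N, O_y = 1479 N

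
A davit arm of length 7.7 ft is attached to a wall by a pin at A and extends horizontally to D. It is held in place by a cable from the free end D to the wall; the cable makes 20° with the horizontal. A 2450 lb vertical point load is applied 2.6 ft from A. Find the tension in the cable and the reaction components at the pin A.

ΣM about A: T·sin20°·7.7 − 2450·2.6 = 0 → T = 6370/(7.7·0.34202) = 2418.78 ≈ 2419 lb.
ΣF_x = 0: A_x − T·cos20° = 0 → A_x = 2418.78 × 0.939693 = 2273 lb.
ΣF_y = 0: A_y + T·sin20° − 2450 = 0 → A_y = 2450 − 2418.78 × 0.34202 = 1623 lb.

T = 2419 lb, A_x = 2273 lb, A_y = 1623 lb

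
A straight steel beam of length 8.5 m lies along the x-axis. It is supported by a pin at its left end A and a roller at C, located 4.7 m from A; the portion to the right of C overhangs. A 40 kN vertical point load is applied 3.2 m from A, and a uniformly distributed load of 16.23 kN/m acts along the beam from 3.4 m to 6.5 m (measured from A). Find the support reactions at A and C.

Resultant of the distributed load: 16.23 × 3.1 = 50.313 kN at 4.95 m from A.
Moments about A: C_y·4.7 − 40·3.2 − (16.23·3.1)·4.95 = 0 → C_y = 377.04935/4.7 = 80.2233 ≈ 80.22 kN.
ΣF_y = 0: A_y + 80.2233 − 40 − 16.23·3.1 = 0 → A_y = 10.09 kN.
ΣF_x = 0: no horizontal applied forces, so A_x = 0.

A_x = 0, A_y = 10.09 kN, C_y = 80.22 kN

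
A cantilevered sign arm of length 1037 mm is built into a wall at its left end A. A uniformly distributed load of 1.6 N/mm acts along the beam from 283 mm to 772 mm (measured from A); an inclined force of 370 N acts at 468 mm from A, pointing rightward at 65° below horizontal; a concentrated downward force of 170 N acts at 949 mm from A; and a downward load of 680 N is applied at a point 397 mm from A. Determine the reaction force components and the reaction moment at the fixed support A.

A_x = -156.4 N, A_y = 1968 N, M_A = 1001000 N·mm

Resultant of the distributed load: 1.6 × 489 = 782.4 N at 527.5 mm from A.
ΣF_x = 0: A_x + 370·cos65° = 0 → A_x = -156.4 N.
ΣF_y = 0: A_y − 1.6·489 − 370·sin65° − 170 − 680 = 0 → A_y = 1968 N.
ΣM about A: M_A − (1.6·489)·527.5 − 370·sin65°·468 − 170·949 − 680·397 = 0 → M_A = 1001000 N·mm.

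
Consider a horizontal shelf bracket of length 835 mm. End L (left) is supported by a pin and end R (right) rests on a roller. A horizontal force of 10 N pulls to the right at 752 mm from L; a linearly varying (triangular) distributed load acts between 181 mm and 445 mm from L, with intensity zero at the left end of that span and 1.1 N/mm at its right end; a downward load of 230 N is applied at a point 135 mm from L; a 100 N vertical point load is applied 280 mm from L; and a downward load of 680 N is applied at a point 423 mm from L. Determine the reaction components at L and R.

Resultant of the triangular load: ½ × 1.1 × 264 = 145.2 N, acting at 357 mm from L (one-third of the span from the peak).
ΣM about L: R_y·835 − (½·1.1·264)·357 − 230·135 − 100·280 − 680·423 = 0 → R_y = 398526.4/835 = 477.277 ≈ 477.3 N.
ΣF_y = 0: L_y + 477.277 − ½·1.1·264 − 230 − 100 − 680 = 0 → L_y = 677.9 N.
ΣF_x = 0: L_x + 10 = 0 → L_x = -10.00 N.

L_x = -10.00 N, L_y = 677.9 N, R_y = 477.3 N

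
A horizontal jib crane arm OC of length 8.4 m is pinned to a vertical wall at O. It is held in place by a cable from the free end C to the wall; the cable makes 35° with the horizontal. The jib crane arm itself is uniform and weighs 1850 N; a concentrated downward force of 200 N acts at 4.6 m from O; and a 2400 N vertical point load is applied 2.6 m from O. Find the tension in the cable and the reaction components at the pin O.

ΣM about O: T·sin35°·8.4 − 1850·4.2 − 200·4.6 − 2400·2.6 = 0 → T = 14930/(8.4·0.573576) = 3098.77 ≈ 3099 N.
ΣF_x = 0: O_x − T·cos35° = 0 → O_x = 3098.77 × 0.819152 = 2538 N.
ΣF_y = 0: O_y + T·sin35° − 1850 − 200 − 2400 = 0 → O_y = 4450 − 3098.77 × 0.573576 = 2673 N.

T = 3099 N, O_x = 2538 N, O_y = 2673 N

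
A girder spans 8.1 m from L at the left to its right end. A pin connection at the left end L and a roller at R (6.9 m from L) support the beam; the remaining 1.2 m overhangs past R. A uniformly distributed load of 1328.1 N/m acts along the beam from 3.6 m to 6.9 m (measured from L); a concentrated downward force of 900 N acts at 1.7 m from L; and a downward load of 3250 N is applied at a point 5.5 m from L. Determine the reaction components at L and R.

L_x = 0, L_y = 2386 N, R_y = 6147 N

Resultant of the distributed load: 1328.1 × 3.3 = 4382.73 N at 5.25 m from L.
ΣM about L: R_y·6.9 − (1328.1·3.3)·5.25 − 900·1.7 − 3250·5.5 = 0 → R_y = 42414.3325/6.9 = 6147 N.
ΣF_y = 0: L_y + 6147 − 1328.1·3.3 − 900 − 3250 = 0 → L_y = 2386 N.
ΣF_x = 0: no horizontal applied forces, so L_x = 0.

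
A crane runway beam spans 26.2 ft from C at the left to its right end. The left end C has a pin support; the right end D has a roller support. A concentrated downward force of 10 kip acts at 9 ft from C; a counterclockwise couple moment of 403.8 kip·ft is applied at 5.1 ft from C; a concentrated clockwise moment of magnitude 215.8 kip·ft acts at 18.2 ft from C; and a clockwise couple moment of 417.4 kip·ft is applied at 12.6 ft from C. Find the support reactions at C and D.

C_x = 0, C_y = -2.191 kip, D_y = 12.19 kip

Moments about C: D_y·26.2 − 10·9 + 403.8 − 215.8 − 417.4 = 0 → D_y = 319.4/26.2 = 12.1908 ≈ 12.19 kip.
ΣF_y = 0: C_y + 12.1908 − 10 = 0 → C_y = -2.191 kip.
ΣF_x = 0: no horizontal applied forces, so C_x = 0.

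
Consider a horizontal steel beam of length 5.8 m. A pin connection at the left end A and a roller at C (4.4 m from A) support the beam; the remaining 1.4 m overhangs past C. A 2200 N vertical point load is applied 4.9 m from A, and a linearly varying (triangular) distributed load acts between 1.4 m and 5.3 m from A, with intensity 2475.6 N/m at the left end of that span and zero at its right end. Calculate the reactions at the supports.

Resultant of the triangular load: ½ × 2475.6 × 3.9 = 4827.42 N, acting at 2.7 m from A (one-third of the span from the peak).
Moments about A: C_y·4.4 − 2200·4.9 − (½·2475.6·3.9)·2.7 = 0 → C_y = 23814.034/4.4 = 5412.28 ≈ 5412 N.
ΣF_y = 0: A_y + 5412.28 − 2200 − ½·2475.6·3.9 = 0 → A_y = 1615 N.
ΣF_x = 0: no horizontal applied forces, so A_x = 0.

A_x = 0, A_y = 1615 N, C_y = 5412 N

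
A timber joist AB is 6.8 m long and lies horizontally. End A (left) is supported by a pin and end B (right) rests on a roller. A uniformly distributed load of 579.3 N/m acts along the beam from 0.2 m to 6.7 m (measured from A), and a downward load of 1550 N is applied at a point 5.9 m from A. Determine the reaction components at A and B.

A_x = 0, A_y = 2060 N, B_y = 3255 N

Resultant of the distributed load: 579.3 × 6.5 = 3765.45 N at 3.45 m from A.
Moments about A: B_y·6.8 − (579.3·6.5)·3.45 − 1550·5.9 = 0 → B_y = 22135.8025/6.8 = 3255.27 ≈ 3255 N.
ΣF_y = 0: A_y + 3255.27 − 579.3·6.5 − 1550 = 0 → A_y = 2060 N.
ΣF_x = 0: no horizontal applied forces, so A_x = 0.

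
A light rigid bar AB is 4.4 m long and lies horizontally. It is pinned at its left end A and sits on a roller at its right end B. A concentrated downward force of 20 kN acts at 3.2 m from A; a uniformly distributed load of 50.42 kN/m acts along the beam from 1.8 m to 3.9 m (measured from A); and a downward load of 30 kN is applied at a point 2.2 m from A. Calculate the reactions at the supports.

Resultant of the distributed load: 50.42 × 2.1 = 105.882 kN at 2.85 m from A.
Taking moments about A: B_y·4.4 − 20·3.2 − (50.42·2.1)·2.85 − 30·2.2 = 0 → B_y = 431.7637/4.4 = 98.1281 ≈ 98.13 kN.
ΣF_y = 0: A_y + 98.1281 − 20 − 50.42·2.1 − 30 = 0 → A_y = 57.75 kN.
ΣF_x = 0: no horizontal applied forces, so A_x = 0.

A_x = 0, A_y = 57.75 kN, B_y = 98.13 kN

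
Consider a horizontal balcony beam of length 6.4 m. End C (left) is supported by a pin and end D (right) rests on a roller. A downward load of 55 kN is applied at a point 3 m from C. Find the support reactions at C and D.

C_x = 0, C_y = 29.22 kN, D_y = 25.78 kN

ΣM about C: D_y·6.4 − 55·3 = 0 → D_y = 165/6.4 = 25.7812 ≈ 25.78 kN.
ΣF_y = 0: C_y + 25.7812 − 55 = 0 → C_y = 29.22 kN.
ΣF_x = 0: no horizontal applied forces, so C_x = 0.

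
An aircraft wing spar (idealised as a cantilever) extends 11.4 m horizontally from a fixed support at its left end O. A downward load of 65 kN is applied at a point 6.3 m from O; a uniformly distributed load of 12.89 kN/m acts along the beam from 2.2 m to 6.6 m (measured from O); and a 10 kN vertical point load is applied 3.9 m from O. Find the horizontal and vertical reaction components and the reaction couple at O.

O_x = 0, O_y = 131.7 kN, M_O = 698.1 kN·m

Resultant of the distributed load: 12.89 × 4.4 = 56.716 kN at 4.4 m from O.
ΣF_x = 0: O_x = 0.
ΣF_y = 0: O_y − 65 − 12.89·4.4 − 10 = 0 → O_y = 131.7 kN.
ΣM about O: M_O − 65·6.3 − (12.89·4.4)·4.4 − 10·3.9 = 0 → M_O = 698.1 kN·m.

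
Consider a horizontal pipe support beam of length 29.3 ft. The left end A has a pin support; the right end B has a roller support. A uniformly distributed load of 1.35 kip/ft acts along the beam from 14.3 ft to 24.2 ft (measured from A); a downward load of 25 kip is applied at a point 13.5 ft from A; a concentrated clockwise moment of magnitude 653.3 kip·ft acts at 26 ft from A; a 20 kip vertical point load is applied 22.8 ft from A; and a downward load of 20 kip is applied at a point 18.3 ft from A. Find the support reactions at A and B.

A_x = 0, A_y = 7.714 kip, B_y = 70.65 kip

Resultant of the distributed load: 1.35 × 9.9 = 13.365 kip at 19.25 ft from A.
ΣM about A: B_y·29.3 − (1.35·9.9)·19.25 − 25·13.5 − 653.3 − 20·22.8 − 20·18.3 = 0 → B_y = 2070.07625/29.3 = 70.6511 ≈ 70.65 kip.
ΣF_y = 0: A_y + 70.6511 − 1.35·9.9 − 25 − 20 − 20 = 0 → A_y = 7.714 kip.
ΣF_x = 0: no horizontal applied forces, so A_x = 0.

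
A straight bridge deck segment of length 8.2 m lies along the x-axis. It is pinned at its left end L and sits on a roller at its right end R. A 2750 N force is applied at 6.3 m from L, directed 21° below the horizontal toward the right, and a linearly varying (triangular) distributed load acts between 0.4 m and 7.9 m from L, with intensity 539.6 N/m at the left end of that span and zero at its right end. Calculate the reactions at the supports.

Resultant of the triangular load: ½ × 539.6 × 7.5 = 2023.5 N, acting at 2.9 m from L (one-third of the span from the peak).
Moments about L: R_y·8.2 − 2750·sin21°·6.3 − (½·539.6·7.5)·2.9 = 0 → R_y = 12076.9/8.2 = 1472.79 ≈ 1473 N.
ΣF_y = 0: L_y + 1472.79 − 2750·sin21° − ½·539.6·7.5 = 0 → L_y = 1536 N.
ΣF_x = 0: L_x + 2750·cos21° = 0 → L_x = -2567 N.

L_x = -2567 N, L_y = 1536 N, R_y = 1473 N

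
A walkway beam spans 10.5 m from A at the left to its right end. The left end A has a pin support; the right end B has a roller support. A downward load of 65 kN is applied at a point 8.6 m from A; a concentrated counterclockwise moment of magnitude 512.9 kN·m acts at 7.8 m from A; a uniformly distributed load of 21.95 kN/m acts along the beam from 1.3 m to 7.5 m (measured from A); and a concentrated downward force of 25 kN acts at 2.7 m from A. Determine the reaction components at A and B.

Resultant of the distributed load: 21.95 × 6.2 = 136.09 kN at 4.4 m from A.
Moments about A: B_y·10.5 − 65·8.6 + 512.9 − (21.95·6.2)·4.4 − 25·2.7 = 0 → B_y = 712.396/10.5 = 67.8472 ≈ 67.85 kN.
ΣF_y = 0: A_y + 67.8472 − 65 − 21.95·6.2 − 25 = 0 → A_y = 158.2 kN.
ΣF_x = 0: no horizontal applied forces, so A_x = 0.

A_x = 0, A_y = 158.2 kN, B_y = 67.85 kN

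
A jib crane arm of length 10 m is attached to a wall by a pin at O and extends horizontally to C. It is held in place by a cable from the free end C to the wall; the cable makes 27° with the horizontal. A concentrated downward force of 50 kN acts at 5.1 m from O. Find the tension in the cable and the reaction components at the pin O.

T = 56.17 kN, O_x = 50.05 kN, O_y = 24.50 kN

ΣM about O: T·sin27°·10 − 50·5.1 = 0 → T = 255/(10·0.45399) = 56.1686 ≈ 56.17 kN.
ΣF_x = 0: O_x − T·cos27° = 0 → O_x = 56.1686 × 0.891007 = 50.05 kN.
ΣF_y = 0: O_y + T·sin27° − 50 = 0 → O_y = 50 − 56.1686 × 0.45399 = 24.50 kN.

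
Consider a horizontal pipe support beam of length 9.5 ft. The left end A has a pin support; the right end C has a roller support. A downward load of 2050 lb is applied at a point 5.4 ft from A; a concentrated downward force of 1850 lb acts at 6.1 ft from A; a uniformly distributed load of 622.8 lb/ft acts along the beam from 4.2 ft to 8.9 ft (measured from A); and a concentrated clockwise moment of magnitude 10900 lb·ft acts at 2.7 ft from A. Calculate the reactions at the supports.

A_x = 0, A_y = 1308 lb, C_y = 5519 lb

Resultant of the distributed load: 622.8 × 4.7 = 2927.16 lb at 6.55 ft from A.
ΣM about A: C_y·9.5 − 2050·5.4 − 1850·6.1 − (622.8·4.7)·6.55 − 10900 = 0 → C_y = 52427.898/9.5 = 5518.73 ≈ 5519 lb.
ΣF_y = 0: A_y + 5518.73 − 2050 − 1850 − 622.8·4.7 = 0 → A_y = 1308 lb.
ΣF_x = 0: no horizontal applied forces, so A_x = 0.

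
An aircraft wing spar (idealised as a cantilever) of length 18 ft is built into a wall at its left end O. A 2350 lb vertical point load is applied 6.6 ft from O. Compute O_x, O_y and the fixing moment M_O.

O_x = 0, O_y = 2350 lb, M_O = 15510 lb·ft

ΣF_x = 0: O_x = 0.
ΣF_y = 0: O_y − 2350 = 0 → O_y = 2350 lb.
ΣM about O: M_O − 2350·6.6 = 0 → M_O = 15510 lb·ft.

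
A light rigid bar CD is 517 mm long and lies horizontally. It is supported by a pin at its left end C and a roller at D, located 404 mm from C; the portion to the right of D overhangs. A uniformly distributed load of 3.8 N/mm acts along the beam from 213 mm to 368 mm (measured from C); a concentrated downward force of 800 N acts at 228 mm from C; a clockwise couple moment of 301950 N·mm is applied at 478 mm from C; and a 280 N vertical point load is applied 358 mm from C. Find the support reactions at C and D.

Resultant of the distributed load: 3.8 × 155 = 589 N at 290.5 mm from C.
Taking moments about C: D_y·404 − (3.8·155)·290.5 − 800·228 − 301950 − 280·358 = 0 → D_y = 755694.5/404 = 1870.53 ≈ 1871 N.
ΣF_y = 0: C_y + 1870.53 − 3.8·155 − 800 − 280 = 0 → C_y = -201.5 N.
ΣF_x = 0: no horizontal applied forces, so C_x = 0.

C_x = 0, C_y = -201.5 N, D_y = 1871 N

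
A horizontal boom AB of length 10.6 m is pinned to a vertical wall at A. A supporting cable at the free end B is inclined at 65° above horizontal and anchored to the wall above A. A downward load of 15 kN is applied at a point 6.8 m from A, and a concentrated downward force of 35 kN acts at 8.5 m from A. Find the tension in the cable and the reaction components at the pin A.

ΣM about A: T·sin65°·10.6 − 15·6.8 − 35·8.5 = 0 → T = 399.5/(10.6·0.906308) = 41.5848 ≈ 41.58 kN.
ΣF_x = 0: A_x − T·cos65° = 0 → A_x = 41.5848 × 0.422618 = 17.57 kN.
ΣF_y = 0: A_y + T·sin65° − 15 − 35 = 0 → A_y = 50 − 41.5848 × 0.906308 = 12.31 kN.

T = 41.58 kN, A_x = 17.57 kN, A_y = 12.31 kN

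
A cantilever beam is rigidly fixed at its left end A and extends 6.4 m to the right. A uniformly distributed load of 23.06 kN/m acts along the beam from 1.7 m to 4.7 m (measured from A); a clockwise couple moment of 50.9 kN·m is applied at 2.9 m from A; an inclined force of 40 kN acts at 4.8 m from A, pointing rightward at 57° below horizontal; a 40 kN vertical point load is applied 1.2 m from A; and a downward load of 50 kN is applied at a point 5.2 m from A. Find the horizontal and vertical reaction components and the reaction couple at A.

Resultant of the distributed load: 23.06 × 3 = 69.18 kN at 3.2 m from A.
ΣF_x = 0: A_x + 40·cos57° = 0 → A_x = -21.79 kN.
ΣF_y = 0: A_y − 23.06·3 − 40·sin57° − 40 − 50 = 0 → A_y = 192.7 kN.
ΣM about A: M_A − (23.06·3)·3.2 − 50.9 − 40·sin57°·4.8 − 40·1.2 − 50·5.2 = 0 → M_A = 741.3 kN·m.

A_x = -21.79 kN, A_y = 192.7 kN, M_A = 741.3 kN·m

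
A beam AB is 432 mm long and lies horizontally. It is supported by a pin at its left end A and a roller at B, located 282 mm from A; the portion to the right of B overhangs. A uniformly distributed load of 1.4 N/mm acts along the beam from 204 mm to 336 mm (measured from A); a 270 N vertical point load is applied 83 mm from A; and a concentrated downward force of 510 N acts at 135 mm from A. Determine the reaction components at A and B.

Resultant of the distributed load: 1.4 × 132 = 184.8 N at 270 mm from A.
Taking moments about A: B_y·282 − (1.4·132)·270 − 270·83 − 510·135 = 0 → B_y = 141156/282 = 500.553 ≈ 500.6 N.
ΣF_y = 0: A_y + 500.553 − 1.4·132 − 270 − 510 = 0 → A_y = 464.2 N.
ΣF_x = 0: no horizontal applied forces, so A_x = 0.

A_x = 0, A_y = 464.2 N, B_y = 500.6 N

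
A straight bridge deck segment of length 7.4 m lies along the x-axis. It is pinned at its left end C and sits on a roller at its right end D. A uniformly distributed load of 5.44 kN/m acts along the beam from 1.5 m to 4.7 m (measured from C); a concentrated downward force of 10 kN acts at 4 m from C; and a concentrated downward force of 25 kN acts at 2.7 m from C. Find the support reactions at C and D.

Resultant of the distributed load: 5.44 × 3.2 = 17.408 kN at 3.1 m from C.
ΣM about C: D_y·7.4 − (5.44·3.2)·3.1 − 10·4 − 25·2.7 = 0 → D_y = 161.4648/7.4 = 21.8196 ≈ 21.82 kN.
ΣF_y = 0: C_y + 21.8196 − 5.44·3.2 − 10 − 25 = 0 → C_y = 30.59 kN.
ΣF_x = 0: no horizontal applied forces, so C_x = 0.

C_x = 0, C_y = 30.59 kN, D_y = 21.82 kN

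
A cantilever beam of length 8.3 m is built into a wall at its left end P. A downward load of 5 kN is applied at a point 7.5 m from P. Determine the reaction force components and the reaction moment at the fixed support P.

ΣF_x = 0: P_x = 0.
ΣF_y = 0: P_y − 5 = 0 → P_y = 5.000 kN.
ΣM about P: M_P − 5·7.5 = 0 → M_P = 37.50 kN·m.

P_x = 0, P_y = 5.000 kN, M_P = 37.50 kN·m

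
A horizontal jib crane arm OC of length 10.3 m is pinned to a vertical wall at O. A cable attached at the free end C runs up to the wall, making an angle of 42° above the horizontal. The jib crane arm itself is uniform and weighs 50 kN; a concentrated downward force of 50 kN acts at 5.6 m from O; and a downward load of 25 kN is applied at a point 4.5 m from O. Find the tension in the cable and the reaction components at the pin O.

T = 94.31 kN, O_x = 70.09 kN, O_y = 61.89 kN

ΣM about O: T·sin42°·10.3 − 50·5.15 − 50·5.6 − 25·4.5 = 0 → T = 650/(10.3·0.669131) = 94.3116 ≈ 94.31 kN.
ΣF_x = 0: O_x − T·cos42° = 0 → O_x = 94.3116 × 0.743145 = 70.09 kN.
ΣF_y = 0: O_y + T·sin42° − 50 − 50 − 25 = 0 → O_y = 125 − 94.3116 × 0.669131 = 61.89 kN.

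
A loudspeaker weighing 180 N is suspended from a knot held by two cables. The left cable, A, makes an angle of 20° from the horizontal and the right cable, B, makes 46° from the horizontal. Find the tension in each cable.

T_A = 136.9 N, T_B = 185.2 N

ΣF_x = 0: −T_A·cos20° + T_B·cos46° = 0 → T_B = 1.35274·T_A.
ΣF_y = 0: T_A·sin20° + T_B·sin46° = 180.
Substitute: T_A·(0.34202 + 1.35274·0.71934) = 180 → T_A = 136.872 ≈ 136.9 N.
Then T_B = 1.35274 × 136.872 = 185.2 N.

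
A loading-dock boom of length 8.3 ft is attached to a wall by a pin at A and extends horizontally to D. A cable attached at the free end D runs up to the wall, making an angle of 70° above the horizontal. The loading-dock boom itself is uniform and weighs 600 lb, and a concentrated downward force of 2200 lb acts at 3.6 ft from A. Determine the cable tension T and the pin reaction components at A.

T = 1335 lb, A_x = 456.5 lb, A_y = 1546 lb

ΣM about A: T·sin70°·8.3 − 600·4.15 − 2200·3.6 = 0 → T = 10410/(8.3·0.939693) = 1334.71 ≈ 1335 lb.
ΣF_x = 0: A_x − T·cos70° = 0 → A_x = 1334.71 × 0.34202 = 456.5 lb.
ΣF_y = 0: A_y + T·sin70° − 600 − 2200 = 0 → A_y = 2800 − 1334.71 × 0.939693 = 1546 lb.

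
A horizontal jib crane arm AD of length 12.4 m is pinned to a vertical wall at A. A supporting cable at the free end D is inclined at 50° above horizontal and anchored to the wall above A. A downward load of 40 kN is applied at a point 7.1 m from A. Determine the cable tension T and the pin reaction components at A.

ΣM about A: T·sin50°·12.4 − 40·7.1 = 0 → T = 284/(12.4·0.766044) = 29.8981 ≈ 29.90 kN.
ΣF_x = 0: A_x − T·cos50° = 0 → A_x = 29.8981 × 0.642788 = 19.22 kN.
ΣF_y = 0: A_y + T·sin50° − 40 = 0 → A_y = 40 − 29.8981 × 0.766044 = 17.10 kN.

T = 29.90 kN, A_x = 19.22 kN, A_y = 17.10 kN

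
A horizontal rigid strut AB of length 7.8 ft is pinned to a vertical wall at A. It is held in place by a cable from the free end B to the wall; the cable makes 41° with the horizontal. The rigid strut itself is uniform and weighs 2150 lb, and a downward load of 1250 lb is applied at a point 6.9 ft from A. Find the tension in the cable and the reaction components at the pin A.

ΣM about A: T·sin41°·7.8 − 2150·3.9 − 1250·6.9 = 0 → T = 17010/(7.8·0.656059) = 3324.04 ≈ 3324 lb.
ΣF_x = 0: A_x − T·cos41° = 0 → A_x = 3324.04 × 0.75471 = 2509 lb.
ΣF_y = 0: A_y + T·sin41° − 2150 − 1250 = 0 → A_y = 3400 − 3324.04 × 0.656059 = 1219 lb.

T = 3324 lb, A_x = 2509 lb, A_y = 1219 lb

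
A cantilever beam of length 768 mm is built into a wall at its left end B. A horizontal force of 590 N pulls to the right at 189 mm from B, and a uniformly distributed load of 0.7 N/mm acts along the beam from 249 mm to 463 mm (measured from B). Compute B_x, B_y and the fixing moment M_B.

Resultant of the distributed load: 0.7 × 214 = 149.8 N at 356 mm from B.
ΣF_x = 0: B_x + 590 = 0 → B_x = -590.0 N.
ΣF_y = 0: B_y − 0.7·214 = 0 → B_y = 149.8 N.
ΣM about B: M_B − (0.7·214)·356 = 0 → M_B = 53330 N·mm.

B_x = -590.0 N, B_y = 149.8 N, M_B = 53330 N·mm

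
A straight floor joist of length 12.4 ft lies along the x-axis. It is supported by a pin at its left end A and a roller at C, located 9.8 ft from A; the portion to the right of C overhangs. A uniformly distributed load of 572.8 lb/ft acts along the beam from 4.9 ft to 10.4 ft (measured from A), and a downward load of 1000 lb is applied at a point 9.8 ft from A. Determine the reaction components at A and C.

Resultant of the distributed load: 572.8 × 5.5 = 3150.4 lb at 7.65 ft from A.
ΣM about A: C_y·9.8 − (572.8·5.5)·7.65 − 1000·9.8 = 0 → C_y = 33900.56/9.8 = 3459.24 ≈ 3459 lb.
ΣF_y = 0: A_y + 3459.24 − 572.8·5.5 − 1000 = 0 → A_y = 691.2 lb.
ΣF_x = 0: no horizontal applied forces, so A_x = 0.

A_x = 0, A_y = 691.2 lb, C_y = 3459 lb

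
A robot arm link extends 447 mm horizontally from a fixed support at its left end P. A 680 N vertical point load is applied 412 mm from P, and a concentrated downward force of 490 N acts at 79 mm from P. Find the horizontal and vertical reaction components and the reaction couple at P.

P_x = 0, P_y = 1170 N, M_P = 318900 N·mm

ΣF_x = 0: P_x = 0.
ΣF_y = 0: P_y − 680 − 490 = 0 → P_y = 1170 N.
ΣM about P: M_P − 680·412 − 490·79 = 0 → M_P = 318900 N·mm.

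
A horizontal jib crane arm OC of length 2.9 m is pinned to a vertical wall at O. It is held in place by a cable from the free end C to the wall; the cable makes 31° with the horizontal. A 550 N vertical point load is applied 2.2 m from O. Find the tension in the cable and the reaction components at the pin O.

ΣM about O: T·sin31°·2.9 − 550·2.2 = 0 → T = 1210/(2.9·0.515038) = 810.118 ≈ 810.1 N.
ΣF_x = 0: O_x − T·cos31° = 0 → O_x = 810.118 × 0.857167 = 694.4 N.
ΣF_y = 0: O_y + T·sin31° − 550 = 0 → O_y = 550 − 810.118 × 0.515038 = 132.8 N.

T = 810.1 N, O_x = 694.4 N, O_y = 132.8 N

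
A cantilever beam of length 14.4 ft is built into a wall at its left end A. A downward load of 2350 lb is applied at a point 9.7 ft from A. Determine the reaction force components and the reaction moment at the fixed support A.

A_x = 0, A_y = 2350 lb, M_A = 22800 lb·ft

ΣF_x = 0: A_x = 0.
ΣF_y = 0: A_y − 2350 = 0 → A_y = 2350 lb.
ΣM about A: M_A − 2350·9.7 = 0 → M_A = 22800 lb·ft.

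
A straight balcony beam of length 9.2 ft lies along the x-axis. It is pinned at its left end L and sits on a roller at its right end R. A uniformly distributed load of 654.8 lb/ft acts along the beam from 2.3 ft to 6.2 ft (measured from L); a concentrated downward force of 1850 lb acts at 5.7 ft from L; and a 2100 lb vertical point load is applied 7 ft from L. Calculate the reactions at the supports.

Resultant of the distributed load: 654.8 × 3.9 = 2553.72 lb at 4.25 ft from L.
ΣM about L: R_y·9.2 − (654.8·3.9)·4.25 − 1850·5.7 − 2100·7 = 0 → R_y = 36098.31/9.2 = 3923.73 ≈ 3924 lb.
ΣF_y = 0: L_y + 3923.73 − 654.8·3.9 − 1850 − 2100 = 0 → L_y = 2580 lb.
ΣF_x = 0: no horizontal applied forces, so L_x = 0.

L_x = 0, L_y = 2580 lb, R_y = 3924 lb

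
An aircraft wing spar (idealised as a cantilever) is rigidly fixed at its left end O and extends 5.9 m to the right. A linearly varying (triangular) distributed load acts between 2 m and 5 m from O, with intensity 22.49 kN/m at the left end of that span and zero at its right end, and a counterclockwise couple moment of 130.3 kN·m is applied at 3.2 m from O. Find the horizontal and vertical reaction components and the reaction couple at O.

Resultant of the triangular load: ½ × 22.49 × 3 = 33.735 kN, acting at 3 m from O (one-third of the span from the peak).
ΣF_x = 0: O_x = 0.
ΣF_y = 0: O_y − ½·22.49·3 = 0 → O_y = 33.73 kN.
ΣM about O: M_O − (½·22.49·3)·3 + 130.3 = 0 → M_O = -29.10 kN·m.

O_x = 0, O_y = 33.73 kN, M_O = -29.10 kN·m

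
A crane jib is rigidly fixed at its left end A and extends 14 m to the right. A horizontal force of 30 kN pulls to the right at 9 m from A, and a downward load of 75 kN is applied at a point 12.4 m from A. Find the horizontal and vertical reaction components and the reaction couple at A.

ΣF_x = 0: A_x + 30 = 0 → A_x = -30.00 kN.
ΣF_y = 0: A_y − 75 = 0 → A_y = 75.00 kN.
ΣM about A: M_A − 75·12.4 = 0 → M_A = 930.0 kN·m.

A_x = -30.00 kN, A_y = 75.00 kN, M_A = 930.0 kN·m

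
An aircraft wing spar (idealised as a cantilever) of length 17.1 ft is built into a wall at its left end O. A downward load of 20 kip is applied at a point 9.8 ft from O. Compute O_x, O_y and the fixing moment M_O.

O_x = 0, O_y = 20.00 kip, M_O = 196.0 kip·ft

ΣF_x = 0: O_x = 0.
ΣF_y = 0: O_y − 20 = 0 → O_y = 20.00 kip.
ΣM about O: M_O − 20·9.8 = 0 → M_O = 196.0 kip·ft.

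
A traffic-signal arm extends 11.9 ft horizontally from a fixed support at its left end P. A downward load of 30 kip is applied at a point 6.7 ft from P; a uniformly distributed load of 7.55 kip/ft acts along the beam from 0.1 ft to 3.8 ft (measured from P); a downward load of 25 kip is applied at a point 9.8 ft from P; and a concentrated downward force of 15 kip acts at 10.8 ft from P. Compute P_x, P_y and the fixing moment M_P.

P_x = 0, P_y = 97.94 kip, M_P = 662.5 kip·ft

Resultant of the distributed load: 7.55 × 3.7 = 27.935 kip at 1.95 ft from P.
ΣF_x = 0: P_x = 0.
ΣF_y = 0: P_y − 30 − 7.55·3.7 − 25 − 15 = 0 → P_y = 97.94 kip.
ΣM about P: M_P − 30·6.7 − (7.55·3.7)·1.95 − 25·9.8 − 15·10.8 = 0 → M_P = 662.5 kip·ft.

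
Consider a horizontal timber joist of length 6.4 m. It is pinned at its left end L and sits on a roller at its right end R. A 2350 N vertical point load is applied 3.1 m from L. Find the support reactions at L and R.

L_x = 0, L_y = 1212 N, R_y = 1138 N

Moments about L: R_y·6.4 − 2350·3.1 = 0 → R_y = 7285/6.4 = 1138.28 ≈ 1138 N.
ΣF_y = 0: L_y + 1138.28 − 2350 = 0 → L_y = 1212 N.
ΣF_x = 0: no horizontal applied forces, so L_x = 0.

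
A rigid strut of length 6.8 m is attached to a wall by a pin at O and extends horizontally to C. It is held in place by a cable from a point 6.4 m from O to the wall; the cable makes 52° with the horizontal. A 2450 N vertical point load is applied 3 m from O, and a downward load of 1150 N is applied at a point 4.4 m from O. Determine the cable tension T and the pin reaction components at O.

ΣM about O: T·sin52°·6.4 − 2450·3 − 1150·4.4 = 0 → T = 12410/(6.4·0.788011) = 2460.7 ≈ 2461 N.
ΣF_x = 0: O_x − T·cos52° = 0 → O_x = 2460.7 × 0.615661 = 1515 N.
ΣF_y = 0: O_y + T·sin52° − 2450 − 1150 = 0 → O_y = 3600 − 2460.7 × 0.788011 = 1661 N.

T = 2461 N, O_x = 1515 N, O_y = 1661 N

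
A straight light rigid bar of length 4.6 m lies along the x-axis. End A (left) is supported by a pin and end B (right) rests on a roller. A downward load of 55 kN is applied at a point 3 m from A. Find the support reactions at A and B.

Taking moments about A: B_y·4.6 − 55·3 = 0 → B_y = 165/4.6 = 35.8696 ≈ 35.87 kN.
ΣF_y = 0: A_y + 35.8696 − 55 = 0 → A_y = 19.13 kN.
ΣF_x = 0: no horizontal applied forces, so A_x = 0.

A_x = 0, A_y = 19.13 kN, B_y = 35.87 kN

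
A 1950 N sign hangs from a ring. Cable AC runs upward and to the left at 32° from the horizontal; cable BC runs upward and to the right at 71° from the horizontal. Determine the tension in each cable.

T_AC = 651.6 N, T_BC = 1697 N

ΣF_x = 0: −T_AC·cos32° + T_BC·cos71° = 0 → T_BC = 2.60483·T_AC.
ΣF_y = 0: T_AC·sin32° + T_BC·sin71° = 1950.
Substitute: T_AC·(0.529919 + 2.60483·0.945519) = 1950 → T_AC = 651.556 ≈ 651.6 N.
Then T_BC = 2.60483 × 651.556 = 1697 N.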